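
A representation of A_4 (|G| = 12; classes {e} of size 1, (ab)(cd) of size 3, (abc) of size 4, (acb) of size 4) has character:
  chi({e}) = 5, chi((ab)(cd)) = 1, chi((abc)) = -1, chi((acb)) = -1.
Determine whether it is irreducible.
Not irreducible (reducible): <chi, chi> = 3 > 1.

Argument: <chi, chi> = (1/|G|) sum_C |C| * |chi(C)|^2 = (1/12)[1*|5|^2 + 3*|1|^2 + 4*|-1|^2 + 4*|-1|^2]
  = (1/12)[(25) + (3) + (4) + (4)] = 36/12 = 3.
(Exp terms are combined using exp(i*s)*conj(exp(i*t)) = exp(i*(s-t)), and sums of them are collapsed using the identity that for every m > 1 the m distinct m-th roots of unity sum to 0, e.g. 1 + exp(2*I*pi/3) + exp(-2*I*pi/3) = 0.)
A character is irreducible iff <chi, chi> = 1, so this representation is reducible.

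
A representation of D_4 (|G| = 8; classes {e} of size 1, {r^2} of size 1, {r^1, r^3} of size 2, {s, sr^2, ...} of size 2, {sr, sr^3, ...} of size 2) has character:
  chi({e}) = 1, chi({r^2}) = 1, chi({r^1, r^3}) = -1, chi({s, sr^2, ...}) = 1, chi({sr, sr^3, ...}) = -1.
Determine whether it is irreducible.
Irreducible: <chi, chi> = 1.

Justification: <chi, chi> = (1/|G|) sum_C |C| * |chi(C)|^2 = (1/8)[1*|1|^2 + 1*|1|^2 + 2*|-1|^2 + 2*|1|^2 + 2*|-1|^2]
  = (1/8)[(1) + (1) + (2) + (2) + (2)] = 8/8 = 1.
A character is irreducible iff <chi, chi> = 1, so this representation is irreducible.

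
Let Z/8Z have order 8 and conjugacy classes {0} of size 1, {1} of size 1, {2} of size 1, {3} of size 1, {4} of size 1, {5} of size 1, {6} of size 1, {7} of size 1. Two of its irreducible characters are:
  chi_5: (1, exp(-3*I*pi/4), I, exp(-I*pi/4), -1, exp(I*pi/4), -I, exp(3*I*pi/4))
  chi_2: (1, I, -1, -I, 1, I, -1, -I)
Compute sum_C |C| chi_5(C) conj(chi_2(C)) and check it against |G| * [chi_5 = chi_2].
Sum = 0; so <chi_5, chi_2> = 0 (distinct irreducibles are orthogonal).

Argument: Compute term by term over conjugacy classes (|C| * chi_5(C) * conj(chi_2(C))):
  1*(1)*conj(1) + 1*(exp(-3*I*pi/4))*conj(I) + 1*(I)*conj(-1) + 1*(exp(-I*pi/4))*conj(-I) + 1*(-1)*conj(1) + 1*(exp(I*pi/4))*conj(I) + 1*(-I)*conj(-1) + 1*(exp(3*I*pi/4))*conj(-I)
  = (1) + (-exp(-I*pi/4)) + (-I) + (exp(I*pi/4)) + (-1) + (-exp(3*I*pi/4)) + (I) + (exp(-3*I*pi/4))
  = 0.
(Exp terms are combined using exp(i*s)*conj(exp(i*t)) = exp(i*(s-t)), and sums of them are collapsed using the identity that for every m > 1 the m distinct m-th roots of unity sum to 0, e.g. 1 + exp(2*I*pi/3) + exp(-2*I*pi/3) = 0.)
Dividing by |G| = 8 gives 0/8 = 0, matching the row-orthogonality relation <chi_5, chi_2> = [chi_5 = chi_2].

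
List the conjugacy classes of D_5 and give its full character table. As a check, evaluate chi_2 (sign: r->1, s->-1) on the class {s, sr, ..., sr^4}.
Conjugacy classes: {e} of size 1, {r^1, r^4} of size 2, {r^2, r^3} of size 2, {s, sr, ..., sr^4} of size 5.
Character table:
  irrep \ class              {e} (size 1)  {r^1, r^4} (size 2)  {r^2, r^3} (size 2)  {s, sr, ..., sr^4} (size 5)
  chi_1 (triv)               1             1                    1                    1                          
  chi_2 (sign: r->1, s->-1)  1             1                    1                    -1                         
  chi_3 (2d, j=1)            2             -1/2 + sqrt(5)/2     -sqrt(5)/2 - 1/2     0                          
  chi_4 (2d, j=2)            2             -sqrt(5)/2 - 1/2     -1/2 + sqrt(5)/2     0                          

Spot check: chi_2 (sign: r->1, s->-1) on {s, sr, ..., sr^4} = -1.

Explanation: D_5 has order 2*5 = 10 with 4 conjugacy classes, hence 4 irreducibles. Sum of squared dims 1 + 1 + 4 + 4 = 10 = |G|. Linear characters come from the abelianisation; the 2-dimensional irreps have character r^k -> 2*cos(2*pi*j*k/5), reflections -> 0.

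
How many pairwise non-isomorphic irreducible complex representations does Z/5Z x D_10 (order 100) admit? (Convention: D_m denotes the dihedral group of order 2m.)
40

Derivation: The number of irreducible complex representations of a finite group equals its number of conjugacy classes. For a direct product, #classes(G x H) = #classes(G) * #classes(H). Z/5Z has 5 classes (abelian), D_10 has 8 classes, so 5 * 8 = 40, so Z/5Z x D_10 (order 100) has exactly 40 irreducible complex representations.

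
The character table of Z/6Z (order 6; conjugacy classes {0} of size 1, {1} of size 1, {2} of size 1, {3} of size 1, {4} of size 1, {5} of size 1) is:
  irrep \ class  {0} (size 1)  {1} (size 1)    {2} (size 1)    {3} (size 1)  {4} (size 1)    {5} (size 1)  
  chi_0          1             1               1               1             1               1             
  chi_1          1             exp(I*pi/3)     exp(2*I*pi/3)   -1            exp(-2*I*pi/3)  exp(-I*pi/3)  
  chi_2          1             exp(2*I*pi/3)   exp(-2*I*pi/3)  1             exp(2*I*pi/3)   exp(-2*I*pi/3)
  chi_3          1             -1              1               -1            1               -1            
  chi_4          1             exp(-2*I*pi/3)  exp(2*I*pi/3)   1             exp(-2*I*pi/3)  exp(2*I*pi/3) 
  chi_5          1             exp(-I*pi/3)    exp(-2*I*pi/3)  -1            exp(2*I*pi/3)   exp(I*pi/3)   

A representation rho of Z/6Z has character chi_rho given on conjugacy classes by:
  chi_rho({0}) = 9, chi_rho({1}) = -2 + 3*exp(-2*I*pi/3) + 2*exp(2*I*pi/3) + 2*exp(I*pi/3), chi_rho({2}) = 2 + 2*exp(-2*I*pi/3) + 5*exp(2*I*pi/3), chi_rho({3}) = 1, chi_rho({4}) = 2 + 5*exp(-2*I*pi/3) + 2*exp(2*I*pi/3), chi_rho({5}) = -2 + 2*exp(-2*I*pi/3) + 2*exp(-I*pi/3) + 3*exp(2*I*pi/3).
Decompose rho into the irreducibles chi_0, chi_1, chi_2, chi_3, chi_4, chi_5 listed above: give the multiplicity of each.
Multiplicities: chi_0: 0, chi_1: 2, chi_2: 2, chi_3: 2, chi_4: 3, chi_5: 0.

Proof sketch: Use <chi_rho, chi> = (1/|G|) sum_C |C| * chi_rho(C) * conj(chi(C)) with |G| = 6 for each irreducible chi in the table:
  <chi_rho, chi_0> = (1/6)[1*(9)*conj(1) + 1*(-2 + 3*exp(-2*I*pi/3) + 2*exp(2*I*pi/3) + 2*exp(I*pi/3))*conj(1) + 1*(2 + 2*exp(-2*I*pi/3) + 5*exp(2*I*pi/3))*conj(1) + 1*(1)*conj(1) + 1*(2 + 5*exp(-2*I*pi/3) + 2*exp(2*I*pi/3))*conj(1) + 1*(-2 + 2*exp(-2*I*pi/3) + 2*exp(-I*pi/3) + 3*exp(2*I*pi/3))*conj(1)]
      = (1/6)[(9) + (-2 + 3*exp(-2*I*pi/3) + 2*exp(2*I*pi/3) + 2*exp(I*pi/3)) + (2 + 2*exp(-2*I*pi/3) + 5*exp(2*I*pi/3)) + (1) + (2 + 5*exp(-2*I*pi/3) + 2*exp(2*I*pi/3)) + (-2 + 2*exp(-2*I*pi/3) + 2*exp(-I*pi/3) + 3*exp(2*I*pi/3))] = 0/6 = 0
  <chi_rho, chi_1> = (1/6)[1*(9)*conj(1) + 1*(-2 + 3*exp(-2*I*pi/3) + 2*exp(2*I*pi/3) + 2*exp(I*pi/3))*conj(exp(I*pi/3)) + 1*(2 + 2*exp(-2*I*pi/3) + 5*exp(2*I*pi/3))*conj(exp(2*I*pi/3)) + 1*(1)*conj(-1) + 1*(2 + 5*exp(-2*I*pi/3) + 2*exp(2*I*pi/3))*conj(exp(-2*I*pi/3)) + 1*(-2 + 2*exp(-2*I*pi/3) + 2*exp(-I*pi/3) + 3*exp(2*I*pi/3))*conj(exp(-I*pi/3))]
      = (1/6)[(9) + (-1 - 2*exp(-I*pi/3) + 2*exp(I*pi/3)) + (3) + (-1) + (3) + (-1 - 2*exp(I*pi/3) + 2*exp(-I*pi/3))] = 12/6 = 2
  <chi_rho, chi_2> = (1/6)[1*(9)*conj(1) + 1*(-2 + 3*exp(-2*I*pi/3) + 2*exp(2*I*pi/3) + 2*exp(I*pi/3))*conj(exp(2*I*pi/3)) + 1*(2 + 2*exp(-2*I*pi/3) + 5*exp(2*I*pi/3))*conj(exp(-2*I*pi/3)) + 1*(1)*conj(1) + 1*(2 + 5*exp(-2*I*pi/3) + 2*exp(2*I*pi/3))*conj(exp(2*I*pi/3)) + 1*(-2 + 2*exp(-2*I*pi/3) + 2*exp(-I*pi/3) + 3*exp(2*I*pi/3))*conj(exp(-2*I*pi/3))]
      = (1/6)[(9) + (2 + 2*exp(-I*pi/3) - 2*exp(-2*I*pi/3) + 3*exp(2*I*pi/3)) + (2 + 5*exp(-2*I*pi/3) + 2*exp(2*I*pi/3)) + (1) + (2 + 2*exp(-2*I*pi/3) + 5*exp(2*I*pi/3)) + (2 + 3*exp(-2*I*pi/3) - 2*exp(2*I*pi/3) + 2*exp(I*pi/3))] = 12/6 = 2
  <chi_rho, chi_3> = (1/6)[1*(9)*conj(1) + 1*(-2 + 3*exp(-2*I*pi/3) + 2*exp(2*I*pi/3) + 2*exp(I*pi/3))*conj(-1) + 1*(2 + 2*exp(-2*I*pi/3) + 5*exp(2*I*pi/3))*conj(1) + 1*(1)*conj(-1) + 1*(2 + 5*exp(-2*I*pi/3) + 2*exp(2*I*pi/3))*conj(1) + 1*(-2 + 2*exp(-2*I*pi/3) + 2*exp(-I*pi/3) + 3*exp(2*I*pi/3))*conj(-1)]
      = (1/6)[(9) + (2 - 2*exp(I*pi/3) - 2*exp(2*I*pi/3) - 3*exp(-2*I*pi/3)) + (2 + 2*exp(-2*I*pi/3) + 5*exp(2*I*pi/3)) + (-1) + (2 + 5*exp(-2*I*pi/3) + 2*exp(2*I*pi/3)) + (2 - 3*exp(2*I*pi/3) - 2*exp(-I*pi/3) - 2*exp(-2*I*pi/3))] = 12/6 = 2
  <chi_rho, chi_4> = (1/6)[1*(9)*conj(1) + 1*(-2 + 3*exp(-2*I*pi/3) + 2*exp(2*I*pi/3) + 2*exp(I*pi/3))*conj(exp(-2*I*pi/3)) + 1*(2 + 2*exp(-2*I*pi/3) + 5*exp(2*I*pi/3))*conj(exp(2*I*pi/3)) + 1*(1)*conj(1) + 1*(2 + 5*exp(-2*I*pi/3) + 2*exp(2*I*pi/3))*conj(exp(-2*I*pi/3)) + 1*(-2 + 2*exp(-2*I*pi/3) + 2*exp(-I*pi/3) + 3*exp(2*I*pi/3))*conj(exp(2*I*pi/3))]
      = (1/6)[(9) + (1 + 2*exp(-2*I*pi/3) - 2*exp(2*I*pi/3)) + (3) + (1) + (3) + (1 + 2*exp(2*I*pi/3) - 2*exp(-2*I*pi/3))] = 18/6 = 3
  <chi_rho, chi_5> = (1/6)[1*(9)*conj(1) + 1*(-2 + 3*exp(-2*I*pi/3) + 2*exp(2*I*pi/3) + 2*exp(I*pi/3))*conj(exp(-I*pi/3)) + 1*(2 + 2*exp(-2*I*pi/3) + 5*exp(2*I*pi/3))*conj(exp(-2*I*pi/3)) + 1*(1)*conj(-1) + 1*(2 + 5*exp(-2*I*pi/3) + 2*exp(2*I*pi/3))*conj(exp(2*I*pi/3)) + 1*(-2 + 2*exp(-2*I*pi/3) + 2*exp(-I*pi/3) + 3*exp(2*I*pi/3))*conj(exp(I*pi/3))]
      = (1/6)[(9) + (-2 + 3*exp(-I*pi/3) - 2*exp(I*pi/3) + 2*exp(2*I*pi/3)) + (2 + 5*exp(-2*I*pi/3) + 2*exp(2*I*pi/3)) + (-1) + (2 + 2*exp(-2*I*pi/3) + 5*exp(2*I*pi/3)) + (-2 + 2*exp(-2*I*pi/3) - 2*exp(-I*pi/3) + 3*exp(I*pi/3))] = 0/6 = 0
(Exp terms are combined using exp(i*s)*conj(exp(i*t)) = exp(i*(s-t)), and sums of them are collapsed using the identity that for every m > 1 the m distinct m-th roots of unity sum to 0, e.g. 1 + exp(2*I*pi/3) + exp(-2*I*pi/3) = 0.)
Dimension check: dim(rho) = sum (mult * dim) = 0*1 + 2*1 + 2*1 + 2*1 + 3*1 + 0*1 = 9 = chi_rho(e) = 9.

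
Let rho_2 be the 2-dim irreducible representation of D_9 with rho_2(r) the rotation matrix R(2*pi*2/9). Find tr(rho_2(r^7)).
chi_{rho_2}(r^7) = 2*cos(2*pi*2*7/9) = -2*cos(pi/9)

Solution. rho_2(r^7) is rotation by angle 2*pi*2*7/9, whose trace is 2*cos(2*pi*2*7/9) = -2*cos(pi/9).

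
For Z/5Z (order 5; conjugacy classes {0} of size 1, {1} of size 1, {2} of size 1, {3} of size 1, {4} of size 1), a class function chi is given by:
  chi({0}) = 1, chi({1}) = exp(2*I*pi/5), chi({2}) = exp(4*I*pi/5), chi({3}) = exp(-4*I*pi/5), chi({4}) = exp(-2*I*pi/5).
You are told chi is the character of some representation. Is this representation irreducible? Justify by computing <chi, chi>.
Irreducible: <chi, chi> = 1.

Solution. <chi, chi> = (1/|G|) sum_C |C| * |chi(C)|^2 = (1/5)[1*|1|^2 + 1*|exp(2*I*pi/5)|^2 + 1*|exp(4*I*pi/5)|^2 + 1*|exp(-4*I*pi/5)|^2 + 1*|exp(-2*I*pi/5)|^2]
  = (1/5)[(1) + (1) + (1) + (1) + (1)] = 5/5 = 1.
(Exp terms are combined using exp(i*s)*conj(exp(i*t)) = exp(i*(s-t)), and sums of them are collapsed using the identity that for every m > 1 the m distinct m-th roots of unity sum to 0, e.g. 1 + exp(2*I*pi/3) + exp(-2*I*pi/3) = 0.)
A character is irreducible iff <chi, chi> = 1, so this representation is irreducible.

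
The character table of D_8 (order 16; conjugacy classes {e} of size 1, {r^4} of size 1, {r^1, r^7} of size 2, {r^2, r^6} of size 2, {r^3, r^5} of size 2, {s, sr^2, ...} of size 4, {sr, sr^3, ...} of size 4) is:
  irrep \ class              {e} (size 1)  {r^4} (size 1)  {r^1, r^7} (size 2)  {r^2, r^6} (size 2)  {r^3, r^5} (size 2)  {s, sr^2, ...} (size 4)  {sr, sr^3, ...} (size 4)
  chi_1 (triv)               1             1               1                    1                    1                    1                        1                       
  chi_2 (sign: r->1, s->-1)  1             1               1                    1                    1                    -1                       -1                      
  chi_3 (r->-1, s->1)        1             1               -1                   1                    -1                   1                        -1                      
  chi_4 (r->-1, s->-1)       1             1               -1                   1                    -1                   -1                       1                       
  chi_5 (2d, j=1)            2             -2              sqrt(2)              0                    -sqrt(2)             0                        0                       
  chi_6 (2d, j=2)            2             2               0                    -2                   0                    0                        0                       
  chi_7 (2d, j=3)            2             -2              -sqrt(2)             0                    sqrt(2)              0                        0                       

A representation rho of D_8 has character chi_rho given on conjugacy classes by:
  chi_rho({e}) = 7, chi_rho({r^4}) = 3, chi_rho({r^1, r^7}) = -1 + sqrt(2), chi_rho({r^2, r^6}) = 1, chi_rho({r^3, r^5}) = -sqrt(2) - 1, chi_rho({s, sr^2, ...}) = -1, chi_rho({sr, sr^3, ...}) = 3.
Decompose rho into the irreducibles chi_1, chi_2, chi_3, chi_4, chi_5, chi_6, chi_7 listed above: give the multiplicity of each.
Multiplicities: chi_1: 1, chi_2: 0, chi_3: 0, chi_4: 2, chi_5: 1, chi_6: 1, chi_7: 0.

Why: Use <chi_rho, chi> = (1/|G|) sum_C |C| * chi_rho(C) * conj(chi(C)) with |G| = 16 for each irreducible chi in the table:
  <chi_rho, chi_1> = (1/16)[1*(7)*conj(1) + 1*(3)*conj(1) + 2*(-1 + sqrt(2))*conj(1) + 2*(1)*conj(1) + 2*(-sqrt(2) - 1)*conj(1) + 4*(-1)*conj(1) + 4*(3)*conj(1)]
      = (1/16)[(7) + (3) + (-2 + 2*sqrt(2)) + (2) + (-2*sqrt(2) - 2) + (-4) + (12)] = 16/16 = 1
  <chi_rho, chi_2> = (1/16)[1*(7)*conj(1) + 1*(3)*conj(1) + 2*(-1 + sqrt(2))*conj(1) + 2*(1)*conj(1) + 2*(-sqrt(2) - 1)*conj(1) + 4*(-1)*conj(-1) + 4*(3)*conj(-1)]
      = (1/16)[(7) + (3) + (-2 + 2*sqrt(2)) + (2) + (-2*sqrt(2) - 2) + (4) + (-12)] = 0/16 = 0
  <chi_rho, chi_3> = (1/16)[1*(7)*conj(1) + 1*(3)*conj(1) + 2*(-1 + sqrt(2))*conj(-1) + 2*(1)*conj(1) + 2*(-sqrt(2) - 1)*conj(-1) + 4*(-1)*conj(1) + 4*(3)*conj(-1)]
      = (1/16)[(7) + (3) + (2 - 2*sqrt(2)) + (2) + (2 + 2*sqrt(2)) + (-4) + (-12)] = 0/16 = 0
  <chi_rho, chi_4> = (1/16)[1*(7)*conj(1) + 1*(3)*conj(1) + 2*(-1 + sqrt(2))*conj(-1) + 2*(1)*conj(1) + 2*(-sqrt(2) - 1)*conj(-1) + 4*(-1)*conj(-1) + 4*(3)*conj(1)]
      = (1/16)[(7) + (3) + (2 - 2*sqrt(2)) + (2) + (2 + 2*sqrt(2)) + (4) + (12)] = 32/16 = 2
  <chi_rho, chi_5> = (1/16)[1*(7)*conj(2) + 1*(3)*conj(-2) + 2*(-1 + sqrt(2))*conj(sqrt(2)) + 2*(1)*conj(0) + 2*(-sqrt(2) - 1)*conj(-sqrt(2)) + 4*(-1)*conj(0) + 4*(3)*conj(0)]
      = (1/16)[(14) + (-6) + (4 - 2*sqrt(2)) + (0) + (2*sqrt(2) + 4) + (0) + (0)] = 16/16 = 1
  <chi_rho, chi_6> = (1/16)[1*(7)*conj(2) + 1*(3)*conj(2) + 2*(-1 + sqrt(2))*conj(0) + 2*(1)*conj(-2) + 2*(-sqrt(2) - 1)*conj(0) + 4*(-1)*conj(0) + 4*(3)*conj(0)]
      = (1/16)[(14) + (6) + (0) + (-4) + (0) + (0) + (0)] = 16/16 = 1
  <chi_rho, chi_7> = (1/16)[1*(7)*conj(2) + 1*(3)*conj(-2) + 2*(-1 + sqrt(2))*conj(-sqrt(2)) + 2*(1)*conj(0) + 2*(-sqrt(2) - 1)*conj(sqrt(2)) + 4*(-1)*conj(0) + 4*(3)*conj(0)]
      = (1/16)[(14) + (-6) + (-4 + 2*sqrt(2)) + (0) + (-4 - 2*sqrt(2)) + (0) + (0)] = 0/16 = 0
Dimension check: dim(rho) = sum (mult * dim) = 1*1 + 0*1 + 0*1 + 2*1 + 1*2 + 1*2 + 0*2 = 7 = chi_rho(e) = 7.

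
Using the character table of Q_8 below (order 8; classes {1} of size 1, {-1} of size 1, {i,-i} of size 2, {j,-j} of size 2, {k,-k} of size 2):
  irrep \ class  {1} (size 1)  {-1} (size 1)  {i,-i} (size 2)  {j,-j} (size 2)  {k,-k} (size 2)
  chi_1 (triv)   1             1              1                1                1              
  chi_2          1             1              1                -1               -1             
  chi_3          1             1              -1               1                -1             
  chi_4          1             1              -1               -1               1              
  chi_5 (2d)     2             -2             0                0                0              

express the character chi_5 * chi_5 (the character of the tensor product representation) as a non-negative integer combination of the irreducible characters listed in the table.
chi_5 tensor chi_5 = chi_1 + chi_2 + chi_3 + chi_4 (all other irreducibles have multiplicity 0).

Justification: The character of a tensor product is the pointwise product (chi_5 * chi_5)(C) = chi_5(C) * chi_5(C):
  {1}: (2)*(2), {-1}: (-2)*(-2), {i,-i}: (0)*(0), {j,-j}: (0)*(0), {k,-k}: (0)*(0)
so (chi_5 * chi_5) takes values
  {1} -> 4, {-1} -> 4, {i,-i} -> 0, {j,-j} -> 0, {k,-k} -> 0.
Now take the inner product of this character with each irreducible chi from the table, <chi_5*chi_5, chi> = (1/8) sum_C |C| (chi_5*chi_5)(C) conj(chi(C)):
  <chi_5*chi_5, chi_1> = (1/8)[1*(4)*conj(1) + 1*(4)*conj(1) + 2*(0)*conj(1) + 2*(0)*conj(1) + 2*(0)*conj(1)]
      = (1/8)[(4) + (4) + (0) + (0) + (0)] = 8/8 = 1
  <chi_5*chi_5, chi_2> = (1/8)[1*(4)*conj(1) + 1*(4)*conj(1) + 2*(0)*conj(1) + 2*(0)*conj(-1) + 2*(0)*conj(-1)]
      = (1/8)[(4) + (4) + (0) + (0) + (0)] = 8/8 = 1
  <chi_5*chi_5, chi_3> = (1/8)[1*(4)*conj(1) + 1*(4)*conj(1) + 2*(0)*conj(-1) + 2*(0)*conj(1) + 2*(0)*conj(-1)]
      = (1/8)[(4) + (4) + (0) + (0) + (0)] = 8/8 = 1
  <chi_5*chi_5, chi_4> = (1/8)[1*(4)*conj(1) + 1*(4)*conj(1) + 2*(0)*conj(-1) + 2*(0)*conj(-1) + 2*(0)*conj(1)]
      = (1/8)[(4) + (4) + (0) + (0) + (0)] = 8/8 = 1
  <chi_5*chi_5, chi_5> = (1/8)[1*(4)*conj(2) + 1*(4)*conj(-2) + 2*(0)*conj(0) + 2*(0)*conj(0) + 2*(0)*conj(0)]
      = (1/8)[(8) + (-8) + (0) + (0) + (0)] = 0/8 = 0
Hence the multiplicities are chi_1: 1, chi_2: 1, chi_3: 1, chi_4: 1. Dimension check: dim(chi_5)*dim(chi_5) = 2*2 = 4 and sum (mult * dim) = 1*1 + 1*1 + 1*1 + 1*1 = 4.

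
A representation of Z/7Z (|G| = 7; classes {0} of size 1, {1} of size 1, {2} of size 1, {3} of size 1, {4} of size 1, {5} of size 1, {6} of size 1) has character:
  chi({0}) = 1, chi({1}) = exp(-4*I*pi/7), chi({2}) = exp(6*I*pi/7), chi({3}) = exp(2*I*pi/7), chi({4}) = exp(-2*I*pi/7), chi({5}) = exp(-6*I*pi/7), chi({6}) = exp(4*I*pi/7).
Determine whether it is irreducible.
Irreducible: <chi, chi> = 1.

Proof sketch: <chi, chi> = (1/|G|) sum_C |C| * |chi(C)|^2 = (1/7)[1*|1|^2 + 1*|exp(-4*I*pi/7)|^2 + 1*|exp(6*I*pi/7)|^2 + 1*|exp(2*I*pi/7)|^2 + 1*|exp(-2*I*pi/7)|^2 + 1*|exp(-6*I*pi/7)|^2 + 1*|exp(4*I*pi/7)|^2]
  = (1/7)[(1) + (1) + (1) + (1) + (1) + (1) + (1)] = 7/7 = 1.
(Exp terms are combined using exp(i*s)*conj(exp(i*t)) = exp(i*(s-t)), and sums of them are collapsed using the identity that for every m > 1 the m distinct m-th roots of unity sum to 0, e.g. 1 + exp(2*I*pi/3) + exp(-2*I*pi/3) = 0.)
A character is irreducible iff <chi, chi> = 1, so this representation is irreducible.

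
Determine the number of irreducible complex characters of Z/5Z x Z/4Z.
20

Proof sketch: The number of irreducible complex representations of a finite group equals its number of conjugacy classes. Z/5Z x Z/4Z is abelian of order 20, so every element is its own conjugacy class: 20 classes, so Z/5Z x Z/4Z (order 20) has exactly 20 irreducible complex representations.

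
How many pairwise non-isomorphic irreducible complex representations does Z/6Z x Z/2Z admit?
12

Proof sketch: The number of irreducible complex representations of a finite group equals its number of conjugacy classes. Z/6Z x Z/2Z is abelian of order 12, so every element is its own conjugacy class: 12 classes, so Z/6Z x Z/2Z (order 12) has exactly 12 irreducible complex representations.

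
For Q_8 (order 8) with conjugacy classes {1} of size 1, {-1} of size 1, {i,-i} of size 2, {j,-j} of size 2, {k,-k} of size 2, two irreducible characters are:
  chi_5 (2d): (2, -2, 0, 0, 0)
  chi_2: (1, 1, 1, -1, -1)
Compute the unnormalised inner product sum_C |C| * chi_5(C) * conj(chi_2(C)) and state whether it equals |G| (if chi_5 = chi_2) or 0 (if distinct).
Sum = 0; so <chi_5, chi_2> = 0 (distinct irreducibles are orthogonal).

Justification: Compute term by term over conjugacy classes (|C| * chi_5(C) * conj(chi_2(C))):
  1*(2)*conj(1) + 1*(-2)*conj(1) + 2*(0)*conj(1) + 2*(0)*conj(-1) + 2*(0)*conj(-1)
  = (2) + (-2) + (0) + (0) + (0)
  = 0.
Dividing by |G| = 8 gives 0/8 = 0, matching the row-orthogonality relation <chi_5, chi_2> = [chi_5 = chi_2].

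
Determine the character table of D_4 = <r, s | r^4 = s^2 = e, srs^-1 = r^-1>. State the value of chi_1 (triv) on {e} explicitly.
Conjugacy classes: {e} of size 1, {r^2} of size 1, {r^1, r^3} of size 2, {s, sr^2, ...} of size 2, {sr, sr^3, ...} of size 2.
Character table:
  irrep \ class              {e} (size 1)  {r^2} (size 1)  {r^1, r^3} (size 2)  {s, sr^2, ...} (size 2)  {sr, sr^3, ...} (size 2)
  chi_1 (triv)               1             1               1                    1                        1                       
  chi_2 (sign: r->1, s->-1)  1             1               1                    -1                       -1                      
  chi_3 (r->-1, s->1)        1             1               -1                   1                        -1                      
  chi_4 (r->-1, s->-1)       1             1               -1                   -1                       1                       
  chi_5 (2d, j=1)            2             -2              0                    0                        0                       

Spot check: chi_1 (triv) on {e} = 1.

Why: D_4 has order 2*4 = 8 with 5 conjugacy classes, hence 5 irreducibles. Sum of squared dims 1 + 1 + 1 + 1 + 4 = 8 = |G|. Linear characters come from the abelianisation; the 2-dimensional irreps have character r^k -> 2*cos(2*pi*j*k/4), reflections -> 0.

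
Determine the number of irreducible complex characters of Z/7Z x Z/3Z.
21

Justification: The number of irreducible complex representations of a finite group equals its number of conjugacy classes. Z/7Z x Z/3Z is abelian of order 21, so every element is its own conjugacy class: 21 classes, so Z/7Z x Z/3Z (order 21) has exactly 21 irreducible complex representations.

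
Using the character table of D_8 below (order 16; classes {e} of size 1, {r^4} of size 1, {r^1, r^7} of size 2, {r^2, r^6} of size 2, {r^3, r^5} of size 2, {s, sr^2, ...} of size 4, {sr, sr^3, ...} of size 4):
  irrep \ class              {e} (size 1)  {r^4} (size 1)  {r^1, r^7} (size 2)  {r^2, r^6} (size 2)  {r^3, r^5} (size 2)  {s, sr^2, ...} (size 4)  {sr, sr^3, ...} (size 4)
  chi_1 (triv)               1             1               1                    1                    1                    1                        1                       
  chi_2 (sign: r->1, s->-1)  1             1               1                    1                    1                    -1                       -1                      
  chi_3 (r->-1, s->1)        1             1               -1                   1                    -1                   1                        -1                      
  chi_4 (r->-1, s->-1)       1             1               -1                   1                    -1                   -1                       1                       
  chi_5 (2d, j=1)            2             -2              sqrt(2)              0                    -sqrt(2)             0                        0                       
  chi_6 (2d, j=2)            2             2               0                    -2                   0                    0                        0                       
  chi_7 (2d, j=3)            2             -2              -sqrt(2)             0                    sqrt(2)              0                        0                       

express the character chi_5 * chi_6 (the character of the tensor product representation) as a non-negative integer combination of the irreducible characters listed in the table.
chi_5 tensor chi_6 = chi_5 + chi_7 (all other irreducibles have multiplicity 0).

Solution. The character of a tensor product is the pointwise product (chi_5 * chi_6)(C) = chi_5(C) * chi_6(C):
  {e}: (2)*(2), {r^4}: (-2)*(2), {r^1, r^7}: (sqrt(2))*(0), {r^2, r^6}: (0)*(-2), {r^3, r^5}: (-sqrt(2))*(0), {s, sr^2, ...}: (0)*(0), {sr, sr^3, ...}: (0)*(0)
so (chi_5 * chi_6) takes values
  {e} -> 4, {r^4} -> -4, {r^1, r^7} -> 0, {r^2, r^6} -> 0, {r^3, r^5} -> 0, {s, sr^2, ...} -> 0, {sr, sr^3, ...} -> 0.
Now take the inner product of this character with each irreducible chi from the table, <chi_5*chi_6, chi> = (1/16) sum_C |C| (chi_5*chi_6)(C) conj(chi(C)):
  <chi_5*chi_6, chi_1> = (1/16)[1*(4)*conj(1) + 1*(-4)*conj(1) + 2*(0)*conj(1) + 2*(0)*conj(1) + 2*(0)*conj(1) + 4*(0)*conj(1) + 4*(0)*conj(1)]
      = (1/16)[(4) + (-4) + (0) + (0) + (0) + (0) + (0)] = 0/16 = 0
  <chi_5*chi_6, chi_2> = (1/16)[1*(4)*conj(1) + 1*(-4)*conj(1) + 2*(0)*conj(1) + 2*(0)*conj(1) + 2*(0)*conj(1) + 4*(0)*conj(-1) + 4*(0)*conj(-1)]
      = (1/16)[(4) + (-4) + (0) + (0) + (0) + (0) + (0)] = 0/16 = 0
  <chi_5*chi_6, chi_3> = (1/16)[1*(4)*conj(1) + 1*(-4)*conj(1) + 2*(0)*conj(-1) + 2*(0)*conj(1) + 2*(0)*conj(-1) + 4*(0)*conj(1) + 4*(0)*conj(-1)]
      = (1/16)[(4) + (-4) + (0) + (0) + (0) + (0) + (0)] = 0/16 = 0
  <chi_5*chi_6, chi_4> = (1/16)[1*(4)*conj(1) + 1*(-4)*conj(1) + 2*(0)*conj(-1) + 2*(0)*conj(1) + 2*(0)*conj(-1) + 4*(0)*conj(-1) + 4*(0)*conj(1)]
      = (1/16)[(4) + (-4) + (0) + (0) + (0) + (0) + (0)] = 0/16 = 0
  <chi_5*chi_6, chi_5> = (1/16)[1*(4)*conj(2) + 1*(-4)*conj(-2) + 2*(0)*conj(sqrt(2)) + 2*(0)*conj(0) + 2*(0)*conj(-sqrt(2)) + 4*(0)*conj(0) + 4*(0)*conj(0)]
      = (1/16)[(8) + (8) + (0) + (0) + (0) + (0) + (0)] = 16/16 = 1
  <chi_5*chi_6, chi_6> = (1/16)[1*(4)*conj(2) + 1*(-4)*conj(2) + 2*(0)*conj(0) + 2*(0)*conj(-2) + 2*(0)*conj(0) + 4*(0)*conj(0) + 4*(0)*conj(0)]
      = (1/16)[(8) + (-8) + (0) + (0) + (0) + (0) + (0)] = 0/16 = 0
  <chi_5*chi_6, chi_7> = (1/16)[1*(4)*conj(2) + 1*(-4)*conj(-2) + 2*(0)*conj(-sqrt(2)) + 2*(0)*conj(0) + 2*(0)*conj(sqrt(2)) + 4*(0)*conj(0) + 4*(0)*conj(0)]
      = (1/16)[(8) + (8) + (0) + (0) + (0) + (0) + (0)] = 16/16 = 1
Hence the multiplicities are chi_5: 1, chi_7: 1. Dimension check: dim(chi_5)*dim(chi_6) = 2*2 = 4 and sum (mult * dim) = 1*2 + 1*2 = 4.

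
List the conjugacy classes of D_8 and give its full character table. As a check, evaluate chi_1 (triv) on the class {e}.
Conjugacy classes: {e} of size 1, {r^4} of size 1, {r^1, r^7} of size 2, {r^2, r^6} of size 2, {r^3, r^5} of size 2, {s, sr^2, ...} of size 4, {sr, sr^3, ...} of size 4.
Character table:
  irrep \ class              {e} (size 1)  {r^4} (size 1)  {r^1, r^7} (size 2)  {r^2, r^6} (size 2)  {r^3, r^5} (size 2)  {s, sr^2, ...} (size 4)  {sr, sr^3, ...} (size 4)
  chi_1 (triv)               1             1               1                    1                    1                    1                        1                       
  chi_2 (sign: r->1, s->-1)  1             1               1                    1                    1                    -1                       -1                      
  chi_3 (r->-1, s->1)        1             1               -1                   1                    -1                   1                        -1                      
  chi_4 (r->-1, s->-1)       1             1               -1                   1                    -1                   -1                       1                       
  chi_5 (2d, j=1)            2             -2              sqrt(2)              0                    -sqrt(2)             0                        0                       
  chi_6 (2d, j=2)            2             2               0                    -2                   0                    0                        0                       
  chi_7 (2d, j=3)            2             -2              -sqrt(2)             0                    sqrt(2)              0                        0                       

Spot check: chi_1 (triv) on {e} = 1.

Reasoning: D_8 has order 2*8 = 16 with 7 conjugacy classes, hence 7 irreducibles. Sum of squared dims 1 + 1 + 1 + 1 + 4 + 4 + 4 = 16 = |G|. Linear characters come from the abelianisation; the 2-dimensional irreps have character r^k -> 2*cos(2*pi*j*k/8), reflections -> 0.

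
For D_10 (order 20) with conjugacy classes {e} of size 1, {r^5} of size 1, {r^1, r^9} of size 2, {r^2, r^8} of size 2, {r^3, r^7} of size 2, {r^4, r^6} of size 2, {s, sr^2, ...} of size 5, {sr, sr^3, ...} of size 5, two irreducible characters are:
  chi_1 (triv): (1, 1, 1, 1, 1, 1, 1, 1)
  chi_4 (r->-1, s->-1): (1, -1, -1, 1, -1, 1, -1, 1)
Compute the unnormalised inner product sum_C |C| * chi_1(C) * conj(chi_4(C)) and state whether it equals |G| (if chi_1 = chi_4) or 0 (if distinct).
Sum = 0; so <chi_1, chi_4> = 0 (distinct irreducibles are orthogonal).

Working: Compute term by term over conjugacy classes (|C| * chi_1(C) * conj(chi_4(C))):
  1*(1)*conj(1) + 1*(1)*conj(-1) + 2*(1)*conj(-1) + 2*(1)*conj(1) + 2*(1)*conj(-1) + 2*(1)*conj(1) + 5*(1)*conj(-1) + 5*(1)*conj(1)
  = (1) + (-1) + (-2) + (2) + (-2) + (2) + (-5) + (5)
  = 0.
Dividing by |G| = 20 gives 0/20 = 0, matching the row-orthogonality relation <chi_1, chi_4> = [chi_1 = chi_4].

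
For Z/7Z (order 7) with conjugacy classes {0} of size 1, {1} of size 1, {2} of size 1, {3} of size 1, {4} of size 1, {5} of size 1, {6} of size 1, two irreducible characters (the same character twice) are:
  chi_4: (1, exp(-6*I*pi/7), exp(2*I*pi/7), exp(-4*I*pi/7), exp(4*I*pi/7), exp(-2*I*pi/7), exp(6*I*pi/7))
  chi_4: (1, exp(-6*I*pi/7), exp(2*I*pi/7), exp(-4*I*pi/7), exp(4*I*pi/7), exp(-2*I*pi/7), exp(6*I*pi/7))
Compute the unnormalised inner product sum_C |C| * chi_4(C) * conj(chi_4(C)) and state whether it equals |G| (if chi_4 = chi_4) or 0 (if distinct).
Sum = 7 = |G| = 7; so <chi_4, chi_4> = 1 (norm-1 confirms irreducibility).

Argument: Compute term by term over conjugacy classes (|C| * chi_4(C) * conj(chi_4(C))):
  1*(1)*conj(1) + 1*(exp(-6*I*pi/7))*conj(exp(-6*I*pi/7)) + 1*(exp(2*I*pi/7))*conj(exp(2*I*pi/7)) + 1*(exp(-4*I*pi/7))*conj(exp(-4*I*pi/7)) + 1*(exp(4*I*pi/7))*conj(exp(4*I*pi/7)) + 1*(exp(-2*I*pi/7))*conj(exp(-2*I*pi/7)) + 1*(exp(6*I*pi/7))*conj(exp(6*I*pi/7))
  = (1) + (1) + (1) + (1) + (1) + (1) + (1)
  = 7.
(Exp terms are combined using exp(i*s)*conj(exp(i*t)) = exp(i*(s-t)), and sums of them are collapsed using the identity that for every m > 1 the m distinct m-th roots of unity sum to 0, e.g. 1 + exp(2*I*pi/3) + exp(-2*I*pi/3) = 0.)
Dividing by |G| = 7 gives 7/7 = 1, matching the row-orthogonality relation <chi_4, chi_4> = [chi_4 = chi_4].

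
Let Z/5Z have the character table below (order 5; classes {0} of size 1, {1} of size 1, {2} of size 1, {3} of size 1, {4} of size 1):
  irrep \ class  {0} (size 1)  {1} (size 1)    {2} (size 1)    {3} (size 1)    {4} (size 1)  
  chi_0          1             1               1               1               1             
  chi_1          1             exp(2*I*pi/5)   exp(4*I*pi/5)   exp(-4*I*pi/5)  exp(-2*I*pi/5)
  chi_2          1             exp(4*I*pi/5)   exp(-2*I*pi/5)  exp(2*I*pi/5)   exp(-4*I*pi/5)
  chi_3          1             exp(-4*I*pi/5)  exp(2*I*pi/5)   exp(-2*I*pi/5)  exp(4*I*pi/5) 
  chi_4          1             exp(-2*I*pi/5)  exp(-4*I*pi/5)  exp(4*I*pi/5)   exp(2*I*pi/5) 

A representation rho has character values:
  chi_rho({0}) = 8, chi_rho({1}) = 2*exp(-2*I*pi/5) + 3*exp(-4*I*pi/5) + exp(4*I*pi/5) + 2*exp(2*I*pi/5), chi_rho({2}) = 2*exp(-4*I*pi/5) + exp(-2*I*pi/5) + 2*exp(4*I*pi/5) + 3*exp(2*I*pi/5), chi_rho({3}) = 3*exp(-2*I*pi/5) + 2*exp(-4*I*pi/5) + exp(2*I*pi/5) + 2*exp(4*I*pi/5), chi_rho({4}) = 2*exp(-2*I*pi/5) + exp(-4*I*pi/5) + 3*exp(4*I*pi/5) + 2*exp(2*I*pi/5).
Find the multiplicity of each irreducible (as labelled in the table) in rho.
Multiplicities: chi_0: 0, chi_1: 2, chi_2: 1, chi_3: 3, chi_4: 2.

Reasoning: Use <chi_rho, chi> = (1/|G|) sum_C |C| * chi_rho(C) * conj(chi(C)) with |G| = 5 for each irreducible chi in the table:
  <chi_rho, chi_0> = (1/5)[1*(8)*conj(1) + 1*(2*exp(-2*I*pi/5) + 3*exp(-4*I*pi/5) + exp(4*I*pi/5) + 2*exp(2*I*pi/5))*conj(1) + 1*(2*exp(-4*I*pi/5) + exp(-2*I*pi/5) + 2*exp(4*I*pi/5) + 3*exp(2*I*pi/5))*conj(1) + 1*(3*exp(-2*I*pi/5) + 2*exp(-4*I*pi/5) + exp(2*I*pi/5) + 2*exp(4*I*pi/5))*conj(1) + 1*(2*exp(-2*I*pi/5) + exp(-4*I*pi/5) + 3*exp(4*I*pi/5) + 2*exp(2*I*pi/5))*conj(1)]
      = (1/5)[(8) + (2*exp(-2*I*pi/5) + 3*exp(-4*I*pi/5) + exp(4*I*pi/5) + 2*exp(2*I*pi/5)) + (2*exp(-4*I*pi/5) + exp(-2*I*pi/5) + 2*exp(4*I*pi/5) + 3*exp(2*I*pi/5)) + (3*exp(-2*I*pi/5) + 2*exp(-4*I*pi/5) + exp(2*I*pi/5) + 2*exp(4*I*pi/5)) + (2*exp(-2*I*pi/5) + exp(-4*I*pi/5) + 3*exp(4*I*pi/5) + 2*exp(2*I*pi/5))] = 0/5 = 0
  <chi_rho, chi_1> = (1/5)[1*(8)*conj(1) + 1*(2*exp(-2*I*pi/5) + 3*exp(-4*I*pi/5) + exp(4*I*pi/5) + 2*exp(2*I*pi/5))*conj(exp(2*I*pi/5)) + 1*(2*exp(-4*I*pi/5) + exp(-2*I*pi/5) + 2*exp(4*I*pi/5) + 3*exp(2*I*pi/5))*conj(exp(4*I*pi/5)) + 1*(3*exp(-2*I*pi/5) + 2*exp(-4*I*pi/5) + exp(2*I*pi/5) + 2*exp(4*I*pi/5))*conj(exp(-4*I*pi/5)) + 1*(2*exp(-2*I*pi/5) + exp(-4*I*pi/5) + 3*exp(4*I*pi/5) + 2*exp(2*I*pi/5))*conj(exp(-2*I*pi/5))]
      = (1/5)[(8) + (2 + 2*exp(-4*I*pi/5) + exp(2*I*pi/5) + 3*exp(4*I*pi/5)) + (2 + 3*exp(-2*I*pi/5) + exp(4*I*pi/5) + 2*exp(2*I*pi/5)) + (2 + 2*exp(-2*I*pi/5) + exp(-4*I*pi/5) + 3*exp(2*I*pi/5)) + (2 + 3*exp(-4*I*pi/5) + exp(-2*I*pi/5) + 2*exp(4*I*pi/5))] = 10/5 = 2
  <chi_rho, chi_2> = (1/5)[1*(8)*conj(1) + 1*(2*exp(-2*I*pi/5) + 3*exp(-4*I*pi/5) + exp(4*I*pi/5) + 2*exp(2*I*pi/5))*conj(exp(4*I*pi/5)) + 1*(2*exp(-4*I*pi/5) + exp(-2*I*pi/5) + 2*exp(4*I*pi/5) + 3*exp(2*I*pi/5))*conj(exp(-2*I*pi/5)) + 1*(3*exp(-2*I*pi/5) + 2*exp(-4*I*pi/5) + exp(2*I*pi/5) + 2*exp(4*I*pi/5))*conj(exp(2*I*pi/5)) + 1*(2*exp(-2*I*pi/5) + exp(-4*I*pi/5) + 3*exp(4*I*pi/5) + 2*exp(2*I*pi/5))*conj(exp(-4*I*pi/5))]
      = (1/5)[(8) + (1 + 2*exp(-2*I*pi/5) + 2*exp(4*I*pi/5) + 3*exp(2*I*pi/5)) + (1 + 2*exp(-2*I*pi/5) + 2*exp(-4*I*pi/5) + 3*exp(4*I*pi/5)) + (1 + 3*exp(-4*I*pi/5) + 2*exp(4*I*pi/5) + 2*exp(2*I*pi/5)) + (1 + 3*exp(-2*I*pi/5) + 2*exp(-4*I*pi/5) + 2*exp(2*I*pi/5))] = 5/5 = 1
  <chi_rho, chi_3> = (1/5)[1*(8)*conj(1) + 1*(2*exp(-2*I*pi/5) + 3*exp(-4*I*pi/5) + exp(4*I*pi/5) + 2*exp(2*I*pi/5))*conj(exp(-4*I*pi/5)) + 1*(2*exp(-4*I*pi/5) + exp(-2*I*pi/5) + 2*exp(4*I*pi/5) + 3*exp(2*I*pi/5))*conj(exp(2*I*pi/5)) + 1*(3*exp(-2*I*pi/5) + 2*exp(-4*I*pi/5) + exp(2*I*pi/5) + 2*exp(4*I*pi/5))*conj(exp(-2*I*pi/5)) + 1*(2*exp(-2*I*pi/5) + exp(-4*I*pi/5) + 3*exp(4*I*pi/5) + 2*exp(2*I*pi/5))*conj(exp(4*I*pi/5))]
      = (1/5)[(8) + (3 + 2*exp(-4*I*pi/5) + exp(-2*I*pi/5) + 2*exp(2*I*pi/5)) + (3 + exp(-4*I*pi/5) + 2*exp(4*I*pi/5) + 2*exp(2*I*pi/5)) + (3 + 2*exp(-2*I*pi/5) + 2*exp(-4*I*pi/5) + exp(4*I*pi/5)) + (3 + 2*exp(-2*I*pi/5) + exp(2*I*pi/5) + 2*exp(4*I*pi/5))] = 15/5 = 3
  <chi_rho, chi_4> = (1/5)[1*(8)*conj(1) + 1*(2*exp(-2*I*pi/5) + 3*exp(-4*I*pi/5) + exp(4*I*pi/5) + 2*exp(2*I*pi/5))*conj(exp(-2*I*pi/5)) + 1*(2*exp(-4*I*pi/5) + exp(-2*I*pi/5) + 2*exp(4*I*pi/5) + 3*exp(2*I*pi/5))*conj(exp(-4*I*pi/5)) + 1*(3*exp(-2*I*pi/5) + 2*exp(-4*I*pi/5) + exp(2*I*pi/5) + 2*exp(4*I*pi/5))*conj(exp(4*I*pi/5)) + 1*(2*exp(-2*I*pi/5) + exp(-4*I*pi/5) + 3*exp(4*I*pi/5) + 2*exp(2*I*pi/5))*conj(exp(2*I*pi/5))]
      = (1/5)[(8) + (2 + 3*exp(-2*I*pi/5) + exp(-4*I*pi/5) + 2*exp(4*I*pi/5)) + (2 + 2*exp(-2*I*pi/5) + 3*exp(-4*I*pi/5) + exp(2*I*pi/5)) + (2 + exp(-2*I*pi/5) + 3*exp(4*I*pi/5) + 2*exp(2*I*pi/5)) + (2 + 2*exp(-4*I*pi/5) + exp(4*I*pi/5) + 3*exp(2*I*pi/5))] = 10/5 = 2
(Exp terms are combined using exp(i*s)*conj(exp(i*t)) = exp(i*(s-t)), and sums of them are collapsed using the identity that for every m > 1 the m distinct m-th roots of unity sum to 0, e.g. 1 + exp(2*I*pi/3) + exp(-2*I*pi/3) = 0.)
Dimension check: dim(rho) = sum (mult * dim) = 0*1 + 2*1 + 1*1 + 3*1 + 2*1 = 8 = chi_rho(e) = 8.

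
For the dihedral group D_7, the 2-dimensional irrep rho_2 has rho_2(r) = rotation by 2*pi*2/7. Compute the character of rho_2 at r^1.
chi_{rho_2}(r^1) = 2*cos(2*pi*2*1/7) = -2*cos(3*pi/7)

Proof sketch: rho_2(r^1) is rotation by angle 2*pi*2*1/7, whose trace is 2*cos(2*pi*2*1/7) = -2*cos(3*pi/7).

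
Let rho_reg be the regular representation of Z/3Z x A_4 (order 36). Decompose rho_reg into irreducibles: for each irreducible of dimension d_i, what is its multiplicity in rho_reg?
Each irreducible V_i of dimension d_i appears with multiplicity d_i, i.e. rho_reg = (direct sum over all irreducibles V_i) d_i V_i. The irreducible dimensions for Z/3Z x A_4 are 1, 1, 1, 1, 1, 1, 1, 1, 1, 3, 3, 3: 9 irreducibles of dimension 1, each with multiplicity 1; 3 irreducibles of dimension 3, each with multiplicity 3. Total dimension 9*1*1 + 3*3*3 = 36 = |G|.

Solution. General theorem: in the regular representation of a finite group G, each irreducible appears with multiplicity equal to its dimension. Check: dim(rho_reg) = sum d_i^2 = 1 + 1 + 1 + 1 + 1 + 1 + 1 + 1 + 1 + 9 + 9 + 9 = 36 = |G|.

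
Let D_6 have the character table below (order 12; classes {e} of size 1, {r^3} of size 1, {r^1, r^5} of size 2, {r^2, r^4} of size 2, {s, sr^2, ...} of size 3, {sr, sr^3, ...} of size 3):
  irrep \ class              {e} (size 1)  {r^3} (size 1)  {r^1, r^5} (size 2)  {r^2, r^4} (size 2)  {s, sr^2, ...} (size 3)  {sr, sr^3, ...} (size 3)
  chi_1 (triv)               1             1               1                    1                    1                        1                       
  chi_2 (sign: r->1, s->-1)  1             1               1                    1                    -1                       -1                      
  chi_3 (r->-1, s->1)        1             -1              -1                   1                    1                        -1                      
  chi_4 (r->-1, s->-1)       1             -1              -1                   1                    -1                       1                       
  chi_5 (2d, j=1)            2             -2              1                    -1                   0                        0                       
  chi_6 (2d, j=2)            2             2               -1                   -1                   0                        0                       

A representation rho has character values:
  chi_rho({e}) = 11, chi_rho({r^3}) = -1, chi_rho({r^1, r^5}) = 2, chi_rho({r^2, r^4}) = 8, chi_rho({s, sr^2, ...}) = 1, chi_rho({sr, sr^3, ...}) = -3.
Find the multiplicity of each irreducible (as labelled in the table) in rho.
Multiplicities: chi_1: 2, chi_2: 3, chi_3: 3, chi_4: 1, chi_5: 1, chi_6: 0.

Argument: Use <chi_rho, chi> = (1/|G|) sum_C |C| * chi_rho(C) * conj(chi(C)) with |G| = 12 for each irreducible chi in the table:
  <chi_rho, chi_1> = (1/12)[1*(11)*conj(1) + 1*(-1)*conj(1) + 2*(2)*conj(1) + 2*(8)*conj(1) + 3*(1)*conj(1) + 3*(-3)*conj(1)]
      = (1/12)[(11) + (-1) + (4) + (16) + (3) + (-9)] = 24/12 = 2
  <chi_rho, chi_2> = (1/12)[1*(11)*conj(1) + 1*(-1)*conj(1) + 2*(2)*conj(1) + 2*(8)*conj(1) + 3*(1)*conj(-1) + 3*(-3)*conj(-1)]
      = (1/12)[(11) + (-1) + (4) + (16) + (-3) + (9)] = 36/12 = 3
  <chi_rho, chi_3> = (1/12)[1*(11)*conj(1) + 1*(-1)*conj(-1) + 2*(2)*conj(-1) + 2*(8)*conj(1) + 3*(1)*conj(1) + 3*(-3)*conj(-1)]
      = (1/12)[(11) + (1) + (-4) + (16) + (3) + (9)] = 36/12 = 3
  <chi_rho, chi_4> = (1/12)[1*(11)*conj(1) + 1*(-1)*conj(-1) + 2*(2)*conj(-1) + 2*(8)*conj(1) + 3*(1)*conj(-1) + 3*(-3)*conj(1)]
      = (1/12)[(11) + (1) + (-4) + (16) + (-3) + (-9)] = 12/12 = 1
  <chi_rho, chi_5> = (1/12)[1*(11)*conj(2) + 1*(-1)*conj(-2) + 2*(2)*conj(1) + 2*(8)*conj(-1) + 3*(1)*conj(0) + 3*(-3)*conj(0)]
      = (1/12)[(22) + (2) + (4) + (-16) + (0) + (0)] = 12/12 = 1
  <chi_rho, chi_6> = (1/12)[1*(11)*conj(2) + 1*(-1)*conj(2) + 2*(2)*conj(-1) + 2*(8)*conj(-1) + 3*(1)*conj(0) + 3*(-3)*conj(0)]
      = (1/12)[(22) + (-2) + (-4) + (-16) + (0) + (0)] = 0/12 = 0
Dimension check: dim(rho) = sum (mult * dim) = 2*1 + 3*1 + 3*1 + 1*1 + 1*2 + 0*2 = 11 = chi_rho(e) = 11.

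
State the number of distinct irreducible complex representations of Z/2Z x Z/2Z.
4

Derivation: The number of irreducible complex representations of a finite group equals its number of conjugacy classes. Z/2Z x Z/2Z is abelian of order 4, so every element is its own conjugacy class: 4 classes, so Z/2Z x Z/2Z (order 4) has exactly 4 irreducible complex representations.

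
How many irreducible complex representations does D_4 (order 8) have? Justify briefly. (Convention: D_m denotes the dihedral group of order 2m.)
5

Argument: The number of irreducible complex representations of a finite group equals its number of conjugacy classes. D_4 has 5 conjugacy classes (n/2 + 3 for n even), so D_4 (order 8) has exactly 5 irreducible complex representations.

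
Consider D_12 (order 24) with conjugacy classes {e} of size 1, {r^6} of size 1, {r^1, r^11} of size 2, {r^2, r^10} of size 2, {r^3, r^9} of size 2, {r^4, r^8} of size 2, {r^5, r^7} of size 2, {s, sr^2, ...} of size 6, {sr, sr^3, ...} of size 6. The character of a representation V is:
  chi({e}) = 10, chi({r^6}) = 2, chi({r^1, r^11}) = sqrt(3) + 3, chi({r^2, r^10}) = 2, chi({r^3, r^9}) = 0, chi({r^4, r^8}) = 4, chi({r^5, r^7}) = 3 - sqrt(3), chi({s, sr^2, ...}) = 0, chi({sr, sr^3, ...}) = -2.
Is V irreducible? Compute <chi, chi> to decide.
Not irreducible (reducible): <chi, chi> = 9 > 1.

Details: <chi, chi> = (1/|G|) sum_C |C| * |chi(C)|^2 = (1/24)[1*|10|^2 + 1*|2|^2 + 2*|sqrt(3) + 3|^2 + 2*|2|^2 + 2*|0|^2 + 2*|4|^2 + 2*|3 - sqrt(3)|^2 + 6*|0|^2 + 6*|-2|^2]
  = (1/24)[(100) + (4) + (12*sqrt(3) + 24) + (8) + (0) + (32) + (24 - 12*sqrt(3)) + (0) + (24)] = 216/24 = 9.
A character is irreducible iff <chi, chi> = 1, so this representation is reducible.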